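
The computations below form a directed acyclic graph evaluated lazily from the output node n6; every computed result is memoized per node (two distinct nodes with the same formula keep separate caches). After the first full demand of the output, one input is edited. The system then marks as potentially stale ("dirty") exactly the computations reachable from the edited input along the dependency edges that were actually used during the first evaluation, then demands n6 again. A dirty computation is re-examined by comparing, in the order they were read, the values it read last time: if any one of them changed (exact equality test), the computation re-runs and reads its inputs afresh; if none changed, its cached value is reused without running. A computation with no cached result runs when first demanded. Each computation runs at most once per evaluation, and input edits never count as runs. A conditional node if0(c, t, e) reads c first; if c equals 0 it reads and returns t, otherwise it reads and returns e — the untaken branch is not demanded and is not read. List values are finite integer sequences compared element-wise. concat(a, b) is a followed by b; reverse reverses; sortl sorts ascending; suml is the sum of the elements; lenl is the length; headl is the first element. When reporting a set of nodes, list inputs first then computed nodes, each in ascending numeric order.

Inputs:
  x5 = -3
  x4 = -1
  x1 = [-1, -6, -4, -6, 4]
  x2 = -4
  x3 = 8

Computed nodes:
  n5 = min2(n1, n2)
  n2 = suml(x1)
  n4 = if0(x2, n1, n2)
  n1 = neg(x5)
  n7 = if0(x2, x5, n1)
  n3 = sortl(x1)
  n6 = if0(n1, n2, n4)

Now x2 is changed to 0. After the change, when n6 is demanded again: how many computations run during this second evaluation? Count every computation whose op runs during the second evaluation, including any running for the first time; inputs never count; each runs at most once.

First demand of the output computes:
  n1 = neg(-3) = 3
  n2 = suml([-1, -6, -4, -6, 4]) = -13
  n4 = if0(x2=-4 -> else branch n2) = -13
  n6 = if0(n1=3 -> else branch n4) = -13

After the edit, cleaning proceeds:
  n4: a read changed (x2 -4->0) — executes, giving 3.
  n6: a read changed (n4 -13->3) — executes, giving 3.

2 computations run: n4, n6.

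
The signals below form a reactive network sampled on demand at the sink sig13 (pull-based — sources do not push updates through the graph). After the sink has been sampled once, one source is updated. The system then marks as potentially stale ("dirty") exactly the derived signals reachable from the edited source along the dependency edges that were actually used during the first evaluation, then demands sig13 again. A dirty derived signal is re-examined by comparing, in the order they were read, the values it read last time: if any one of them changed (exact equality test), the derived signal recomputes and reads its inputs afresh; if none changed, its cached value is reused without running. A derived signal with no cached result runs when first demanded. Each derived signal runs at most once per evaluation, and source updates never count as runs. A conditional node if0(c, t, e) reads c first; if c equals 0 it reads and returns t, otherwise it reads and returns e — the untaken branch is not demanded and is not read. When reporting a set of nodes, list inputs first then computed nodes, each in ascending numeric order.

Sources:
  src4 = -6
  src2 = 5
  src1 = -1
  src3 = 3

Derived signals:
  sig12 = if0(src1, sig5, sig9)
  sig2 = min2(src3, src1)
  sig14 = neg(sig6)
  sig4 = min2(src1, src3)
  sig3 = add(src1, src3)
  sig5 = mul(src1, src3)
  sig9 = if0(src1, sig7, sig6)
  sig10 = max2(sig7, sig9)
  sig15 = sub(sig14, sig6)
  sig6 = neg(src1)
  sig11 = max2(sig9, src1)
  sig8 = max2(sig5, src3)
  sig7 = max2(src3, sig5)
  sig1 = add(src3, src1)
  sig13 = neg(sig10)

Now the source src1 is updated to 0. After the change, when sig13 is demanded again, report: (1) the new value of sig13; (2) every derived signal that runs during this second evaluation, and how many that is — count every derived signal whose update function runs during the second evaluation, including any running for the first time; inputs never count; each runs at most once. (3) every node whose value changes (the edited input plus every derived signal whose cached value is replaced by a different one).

sig13 now evaluates to -3.
Run set: sig5, sig7, sig9, sig10 (4 run).
Changed values: src1, sig5, sig9.
The important point: the flipped condition redirects demand; sig6 is left stale, never re-checked.

Initial pass — values computed on the first demand:
  sig5 = mul(-1, 3) = -3
  sig6 = neg(-1) = 1
  sig7 = max2(3, -3) = 3
  sig9 = if0(src1=-1 -> else branch sig6) = 1
  sig10 = max2(3, 1) = 3
  sig13 = neg(3) = -3

Second demand — change propagation:
  sig5: re-runs because src1 -1->0; new result 0.
  sig6: dirty yet unreached — the second evaluation never asks for it.
  sig7: re-runs because sig5 -3->0; new result 3 (unchanged).
  sig9: re-runs because src1 -1->0; new result 3.
  sig10: re-runs because sig9 1->3; new result 3 (unchanged).
  sig13: re-examined; everything it read last time is the same (sig10 unchanged) — cache -3 kept, no run.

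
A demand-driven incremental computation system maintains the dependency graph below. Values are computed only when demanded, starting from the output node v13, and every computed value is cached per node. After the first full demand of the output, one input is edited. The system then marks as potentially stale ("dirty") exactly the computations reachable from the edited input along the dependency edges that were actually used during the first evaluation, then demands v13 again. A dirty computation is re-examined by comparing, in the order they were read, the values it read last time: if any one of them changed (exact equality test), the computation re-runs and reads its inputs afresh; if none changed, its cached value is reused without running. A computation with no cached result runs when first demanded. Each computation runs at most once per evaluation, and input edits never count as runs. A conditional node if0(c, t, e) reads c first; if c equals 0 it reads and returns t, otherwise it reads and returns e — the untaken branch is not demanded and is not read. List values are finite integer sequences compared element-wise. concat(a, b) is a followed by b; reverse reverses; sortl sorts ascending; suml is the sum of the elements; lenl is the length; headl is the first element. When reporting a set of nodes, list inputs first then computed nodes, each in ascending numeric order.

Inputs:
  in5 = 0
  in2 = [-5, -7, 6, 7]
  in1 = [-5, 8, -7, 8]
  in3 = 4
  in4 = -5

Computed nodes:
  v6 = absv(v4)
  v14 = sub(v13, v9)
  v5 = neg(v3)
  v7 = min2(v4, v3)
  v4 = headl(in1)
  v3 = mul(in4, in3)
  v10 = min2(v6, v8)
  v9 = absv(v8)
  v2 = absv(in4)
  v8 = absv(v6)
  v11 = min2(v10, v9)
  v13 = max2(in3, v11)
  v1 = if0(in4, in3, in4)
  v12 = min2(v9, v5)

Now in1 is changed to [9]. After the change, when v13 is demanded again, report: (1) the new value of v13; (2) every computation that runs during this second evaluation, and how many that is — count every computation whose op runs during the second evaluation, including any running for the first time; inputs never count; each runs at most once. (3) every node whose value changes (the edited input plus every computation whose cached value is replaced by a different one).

First evaluation (everything demanded from the output):
  v4 = headl([-5, 8, -7, 8]) = -5
  v6 = absv(-5) = 5
  v8 = absv(5) = 5
  v9 = absv(5) = 5
  v10 = min2(5, 5) = 5
  v11 = min2(5, 5) = 5
  v13 = max2(4, 5) = 5

Propagation after the edit:
  v4: runs — in1 [-5, 8, -7, 8]->[9]; result 9.
  v6: runs — v4 -5->9; result 9.
  v8: runs — v6 5->9; result 9.
  v9: runs — v8 5->9; result 9.
  v10: runs — v6 5->9; v8 5->9; result 9.
  v11: runs — v10 5->9; v9 5->9; result 9.
  v13: runs — v11 5->9; result 9.

New value of v13: 9.
Computations that run: v4, v6, v8, v9, v10, v11, v13 — 7 in total.
Values that change: in1, v4, v6, v8, v9, v10, v11, v13.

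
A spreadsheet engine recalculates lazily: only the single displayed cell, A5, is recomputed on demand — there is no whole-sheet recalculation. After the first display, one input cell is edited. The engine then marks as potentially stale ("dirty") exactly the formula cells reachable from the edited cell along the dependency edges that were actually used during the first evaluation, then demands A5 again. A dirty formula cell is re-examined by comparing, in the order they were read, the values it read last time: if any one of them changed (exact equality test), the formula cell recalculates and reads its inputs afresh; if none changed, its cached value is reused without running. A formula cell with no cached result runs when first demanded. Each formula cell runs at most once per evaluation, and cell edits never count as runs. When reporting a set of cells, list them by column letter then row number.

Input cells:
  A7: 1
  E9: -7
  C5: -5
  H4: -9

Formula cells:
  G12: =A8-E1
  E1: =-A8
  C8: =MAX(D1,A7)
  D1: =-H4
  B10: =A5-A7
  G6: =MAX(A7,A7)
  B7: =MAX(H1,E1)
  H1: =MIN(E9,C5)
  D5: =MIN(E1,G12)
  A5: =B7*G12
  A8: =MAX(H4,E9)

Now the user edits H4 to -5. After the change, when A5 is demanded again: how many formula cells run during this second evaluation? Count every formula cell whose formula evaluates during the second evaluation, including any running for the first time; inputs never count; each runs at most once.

First evaluation (everything demanded from the output):
  A8 = MAX(-9, -7) = -7
  E1 = -(-7) = 7
  G12 = -7 - 7 = -14
  H1 = MIN(-7, -5) = -7
  B7 = MAX(-7, 7) = 7
  A5 = 7 * -14 = -98

Propagation after the edit:
  A8: runs — H4 -9->-5; result -5.
  E1: runs — A8 -7->-5; result 5.
  B7: runs — E1 7->5; result 5.
  G12: runs — A8 -7->-5; E1 7->5; result -10.
  A5: runs — B7 7->5; G12 -14->-10; result -50.

Formula cells that run: A5, A8, B7, E1, G12 — 5 in total.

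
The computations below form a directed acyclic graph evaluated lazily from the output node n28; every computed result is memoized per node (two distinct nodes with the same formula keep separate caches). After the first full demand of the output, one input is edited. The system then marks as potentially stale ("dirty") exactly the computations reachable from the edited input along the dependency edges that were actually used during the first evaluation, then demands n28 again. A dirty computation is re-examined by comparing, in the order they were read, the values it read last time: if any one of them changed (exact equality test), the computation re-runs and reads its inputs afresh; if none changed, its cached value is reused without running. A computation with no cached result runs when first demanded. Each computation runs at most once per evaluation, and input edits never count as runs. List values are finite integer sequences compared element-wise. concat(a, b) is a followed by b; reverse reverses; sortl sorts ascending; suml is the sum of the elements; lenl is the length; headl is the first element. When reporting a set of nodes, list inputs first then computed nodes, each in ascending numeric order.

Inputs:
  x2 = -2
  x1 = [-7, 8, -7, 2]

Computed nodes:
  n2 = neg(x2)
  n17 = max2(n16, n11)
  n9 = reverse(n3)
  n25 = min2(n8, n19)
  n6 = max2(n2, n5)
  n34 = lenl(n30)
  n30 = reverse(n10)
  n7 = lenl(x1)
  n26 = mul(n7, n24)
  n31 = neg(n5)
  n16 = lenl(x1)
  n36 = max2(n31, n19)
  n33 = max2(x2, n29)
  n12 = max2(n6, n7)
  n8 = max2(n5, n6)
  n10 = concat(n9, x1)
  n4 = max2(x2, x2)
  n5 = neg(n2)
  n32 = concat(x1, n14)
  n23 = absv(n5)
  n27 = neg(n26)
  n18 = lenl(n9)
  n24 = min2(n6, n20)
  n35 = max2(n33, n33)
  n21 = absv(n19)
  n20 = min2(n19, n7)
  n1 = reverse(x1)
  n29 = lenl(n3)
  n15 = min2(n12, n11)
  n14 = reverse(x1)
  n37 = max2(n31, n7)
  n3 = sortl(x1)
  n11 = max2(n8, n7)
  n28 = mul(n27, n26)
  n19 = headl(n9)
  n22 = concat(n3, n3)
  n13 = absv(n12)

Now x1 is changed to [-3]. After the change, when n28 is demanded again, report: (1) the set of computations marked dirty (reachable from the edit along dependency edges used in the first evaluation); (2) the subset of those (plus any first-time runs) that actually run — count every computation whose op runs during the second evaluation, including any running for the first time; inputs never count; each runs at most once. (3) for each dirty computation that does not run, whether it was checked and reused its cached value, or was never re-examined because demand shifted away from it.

First demand of the output computes:
  n2 = neg(-2) = 2
  n3 = sortl([-7, 8, -7, 2]) = [-7, -7, 2, 8]
  n5 = neg(2) = -2
  n6 = max2(2, -2) = 2
  n7 = lenl([-7, 8, -7, 2]) = 4
  n9 = reverse([-7, -7, 2, 8]) = [8, 2, -7, -7]
  n19 = headl([8, 2, -7, -7]) = 8
  n20 = min2(8, 4) = 4
  n24 = min2(2, 4) = 2
  n26 = mul(4, 2) = 8
  n27 = neg(8) = -8
  n28 = mul(-8, 8) = -64

After the edit, cleaning proceeds:
  n3: a read changed (x1 [-7, 8, -7, 2]->[-3]) — executes, giving [-3].
  n7: a read changed (x1 [-7, 8, -7, 2]->[-3]) — executes, giving 1.
  n9: a read changed (n3 [-7, -7, 2, 8]->[-3]) — executes, giving [-3].
  n19: a read changed (n9 [8, 2, -7, -7]->[-3]) — executes, giving -3.
  n20: a read changed (n19 8->-3; n7 4->1) — executes, giving -3.
  n24: a read changed (n20 4->-3) — executes, giving -3.
  n26: a read changed (n7 4->1; n24 2->-3) — executes, giving -3.
  n27: a read changed (n26 8->-3) — executes, giving 3.
  n28: a read changed (n27 -8->3; n26 8->-3) — executes, giving -9.

The edit dirties: n3, n7, n9, n19, n20, n24, n26, n27, n28.
9 computations run: n3, n7, n9, n19, n20, n24, n26, n27, n28.
No dirty computation escaped a run.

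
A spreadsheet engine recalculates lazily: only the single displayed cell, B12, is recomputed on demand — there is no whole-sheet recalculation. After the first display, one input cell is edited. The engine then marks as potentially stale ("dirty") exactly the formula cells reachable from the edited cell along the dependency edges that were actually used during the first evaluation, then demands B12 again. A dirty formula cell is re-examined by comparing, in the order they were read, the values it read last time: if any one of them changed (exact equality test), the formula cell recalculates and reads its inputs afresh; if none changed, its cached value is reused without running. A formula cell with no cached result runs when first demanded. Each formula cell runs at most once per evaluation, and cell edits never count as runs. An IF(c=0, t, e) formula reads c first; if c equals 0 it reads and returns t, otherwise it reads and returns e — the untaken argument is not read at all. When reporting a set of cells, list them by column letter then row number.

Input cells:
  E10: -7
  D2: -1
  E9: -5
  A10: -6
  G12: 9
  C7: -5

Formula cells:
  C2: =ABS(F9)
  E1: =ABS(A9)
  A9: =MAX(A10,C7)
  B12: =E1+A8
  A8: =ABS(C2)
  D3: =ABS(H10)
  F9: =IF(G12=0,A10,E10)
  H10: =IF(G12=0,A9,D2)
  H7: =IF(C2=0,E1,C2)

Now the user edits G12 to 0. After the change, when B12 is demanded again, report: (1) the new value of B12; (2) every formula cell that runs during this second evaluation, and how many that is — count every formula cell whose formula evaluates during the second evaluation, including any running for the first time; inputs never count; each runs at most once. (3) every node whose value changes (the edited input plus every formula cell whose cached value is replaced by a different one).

First evaluation (everything demanded from the output):
  A9 = MAX(-6, -5) = -5
  E1 = ABS(-5) = 5
  F9 = IF(G12=0: G12=9 -> else branch E10) = -7
  C2 = ABS(-7) = 7
  A8 = ABS(7) = 7
  B12 = 5 + 7 = 12

Propagation after the edit:
  F9: runs — G12 9->0; result -6.
  C2: runs — F9 -7->-6; result 6.
  A8: runs — C2 7->6; result 6.
  B12: runs — A8 7->6; result 11.

New value of B12: 11.
Formula cells that run: A8, B12, C2, F9 — 4 in total.
Values that change: A8, B12, C2, F9, G12.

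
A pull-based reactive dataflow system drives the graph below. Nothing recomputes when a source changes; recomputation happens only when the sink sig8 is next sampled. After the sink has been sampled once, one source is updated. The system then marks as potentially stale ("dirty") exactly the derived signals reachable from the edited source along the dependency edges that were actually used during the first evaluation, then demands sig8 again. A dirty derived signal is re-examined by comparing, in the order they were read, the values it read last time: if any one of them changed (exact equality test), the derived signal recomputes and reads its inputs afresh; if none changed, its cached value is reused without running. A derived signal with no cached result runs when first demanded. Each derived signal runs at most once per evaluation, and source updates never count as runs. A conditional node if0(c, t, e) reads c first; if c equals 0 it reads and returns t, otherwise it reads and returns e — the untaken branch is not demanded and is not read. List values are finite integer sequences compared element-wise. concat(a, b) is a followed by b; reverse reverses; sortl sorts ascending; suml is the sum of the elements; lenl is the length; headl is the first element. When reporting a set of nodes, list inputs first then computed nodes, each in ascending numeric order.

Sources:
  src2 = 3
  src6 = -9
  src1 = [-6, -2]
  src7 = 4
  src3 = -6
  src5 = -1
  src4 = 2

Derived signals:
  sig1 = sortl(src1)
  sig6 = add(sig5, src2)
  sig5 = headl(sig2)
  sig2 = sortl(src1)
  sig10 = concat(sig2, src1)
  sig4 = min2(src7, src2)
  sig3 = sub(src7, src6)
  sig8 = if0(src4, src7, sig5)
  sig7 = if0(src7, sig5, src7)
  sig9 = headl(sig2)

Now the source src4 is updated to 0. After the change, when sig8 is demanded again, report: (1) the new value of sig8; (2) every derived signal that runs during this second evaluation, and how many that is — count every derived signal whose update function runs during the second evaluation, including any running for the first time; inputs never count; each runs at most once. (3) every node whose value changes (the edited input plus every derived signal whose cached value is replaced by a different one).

New value of sig8: 4.
Derived signals that run: sig8 — 1 in total.
Values that change: src4, sig8.

First evaluation (everything demanded from the output):
  sig2 = sortl([-6, -2]) = [-6, -2]
  sig5 = headl([-6, -2]) = -6
  sig8 = if0(src4=2 -> else branch sig5) = -6

Propagation after the edit:
  sig8: runs — src4 2->0; result 4.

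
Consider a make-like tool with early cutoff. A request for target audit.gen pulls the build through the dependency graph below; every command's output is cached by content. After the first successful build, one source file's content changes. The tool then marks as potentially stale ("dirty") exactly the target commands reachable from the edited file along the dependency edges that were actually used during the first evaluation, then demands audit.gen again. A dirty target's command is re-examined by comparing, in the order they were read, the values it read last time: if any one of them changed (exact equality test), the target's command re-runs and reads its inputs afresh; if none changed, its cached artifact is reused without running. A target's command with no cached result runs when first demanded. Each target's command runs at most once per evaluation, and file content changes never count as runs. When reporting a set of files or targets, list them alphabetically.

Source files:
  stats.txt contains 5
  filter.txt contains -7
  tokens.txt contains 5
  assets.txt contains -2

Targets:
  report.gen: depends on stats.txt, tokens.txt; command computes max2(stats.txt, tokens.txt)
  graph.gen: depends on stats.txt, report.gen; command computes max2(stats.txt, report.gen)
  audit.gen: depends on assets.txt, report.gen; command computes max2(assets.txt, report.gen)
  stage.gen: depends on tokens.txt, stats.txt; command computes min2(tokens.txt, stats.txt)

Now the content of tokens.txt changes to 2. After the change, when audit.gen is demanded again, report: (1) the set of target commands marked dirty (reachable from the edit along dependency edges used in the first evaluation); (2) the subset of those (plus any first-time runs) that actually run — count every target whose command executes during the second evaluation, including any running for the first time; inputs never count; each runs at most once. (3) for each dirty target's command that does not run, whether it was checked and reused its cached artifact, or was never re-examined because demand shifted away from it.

The edit dirties: audit.gen, report.gen.
1 target commands run: report.gen.
Cache hits after checking: audit.gen.
Note the absorption at report.gen: it re-runs yet its value is the same, leaving the output's value untouched.

First demand of the output computes:
  report.gen = max2(5, 5) = 5
  audit.gen = max2(-2, 5) = 5

After the edit, cleaning proceeds:
  report.gen: a read changed (tokens.txt 5->2) — executes, giving 5 — identical to its old value.
  audit.gen: dirty, but its reads are unchanged (assets.txt unchanged, report.gen unchanged); cached 5 stands.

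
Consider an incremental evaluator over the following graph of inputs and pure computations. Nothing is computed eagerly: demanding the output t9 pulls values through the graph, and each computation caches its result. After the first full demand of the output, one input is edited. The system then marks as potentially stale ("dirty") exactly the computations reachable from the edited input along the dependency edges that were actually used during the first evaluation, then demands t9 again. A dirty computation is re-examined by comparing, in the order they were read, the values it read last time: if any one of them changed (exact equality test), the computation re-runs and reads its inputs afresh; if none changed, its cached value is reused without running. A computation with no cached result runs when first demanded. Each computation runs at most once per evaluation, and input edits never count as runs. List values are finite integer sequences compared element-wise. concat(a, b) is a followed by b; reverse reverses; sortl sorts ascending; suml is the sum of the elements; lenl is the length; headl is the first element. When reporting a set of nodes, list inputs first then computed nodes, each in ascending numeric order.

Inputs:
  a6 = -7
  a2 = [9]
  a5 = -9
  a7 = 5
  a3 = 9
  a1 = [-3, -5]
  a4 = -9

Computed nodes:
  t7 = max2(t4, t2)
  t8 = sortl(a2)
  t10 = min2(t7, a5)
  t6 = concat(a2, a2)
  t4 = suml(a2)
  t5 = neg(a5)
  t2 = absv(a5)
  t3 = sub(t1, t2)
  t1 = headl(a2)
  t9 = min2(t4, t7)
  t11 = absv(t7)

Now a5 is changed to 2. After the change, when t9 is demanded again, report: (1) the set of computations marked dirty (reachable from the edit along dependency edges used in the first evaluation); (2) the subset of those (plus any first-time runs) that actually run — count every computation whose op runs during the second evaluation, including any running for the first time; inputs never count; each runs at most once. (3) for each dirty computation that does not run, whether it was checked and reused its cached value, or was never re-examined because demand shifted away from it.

Initial pass — values computed on the first demand:
  t2 = absv(-9) = 9
  t4 = suml([9]) = 9
  t7 = max2(9, 9) = 9
  t9 = min2(9, 9) = 9

Second demand — change propagation:
  t2: re-runs because a5 -9->2; new result 2.
  t7: re-runs because t2 9->2; new result 9 (unchanged).
  t9: re-examined; everything it read last time is the same (t4 unchanged, t7 unchanged) — cache 9 kept, no run.

The important point: t7 recomputes to an identical value, and the output ends up unchanged.

Dirty set: t2, t7, t9.
Run set: t2, t7 (2 run).
Re-examined without running (cache reused): t9.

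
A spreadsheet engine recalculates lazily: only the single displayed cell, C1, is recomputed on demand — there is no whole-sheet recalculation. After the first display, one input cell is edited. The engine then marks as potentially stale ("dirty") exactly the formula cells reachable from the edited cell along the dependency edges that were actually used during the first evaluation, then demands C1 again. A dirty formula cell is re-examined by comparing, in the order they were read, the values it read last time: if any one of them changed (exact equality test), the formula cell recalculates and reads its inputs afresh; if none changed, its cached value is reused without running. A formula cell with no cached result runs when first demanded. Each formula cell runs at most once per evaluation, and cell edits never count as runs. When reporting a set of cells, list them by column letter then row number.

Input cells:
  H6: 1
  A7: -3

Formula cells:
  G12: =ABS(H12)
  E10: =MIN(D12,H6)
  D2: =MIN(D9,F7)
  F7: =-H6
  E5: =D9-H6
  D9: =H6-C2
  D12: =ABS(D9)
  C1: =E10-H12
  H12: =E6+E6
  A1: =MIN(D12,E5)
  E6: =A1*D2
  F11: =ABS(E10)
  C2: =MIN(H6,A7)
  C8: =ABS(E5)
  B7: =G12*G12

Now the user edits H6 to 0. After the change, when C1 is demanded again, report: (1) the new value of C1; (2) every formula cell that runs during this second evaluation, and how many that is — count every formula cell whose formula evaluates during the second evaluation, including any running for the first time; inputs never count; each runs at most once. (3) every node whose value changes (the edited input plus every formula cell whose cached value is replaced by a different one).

First evaluation (everything demanded from the output):
  C2 = MIN(1, -3) = -3
  D9 = 1 - -3 = 4
  D12 = ABS(4) = 4
  E5 = 4 - 1 = 3
  A1 = MIN(4, 3) = 3
  E10 = MIN(4, 1) = 1
  F7 = -(1) = -1
  D2 = MIN(4, -1) = -1
  E6 = 3 * -1 = -3
  H12 = -3 + -3 = -6
  C1 = 1 - -6 = 7

Propagation after the edit:
  C2: runs — H6 1->0; result -3 (same value as before).
  D9: runs — H6 1->0; result 3.
  D12: runs — D9 4->3; result 3.
  E5: runs — D9 4->3; H6 1->0; result 3 (same value as before).
  A1: runs — D12 4->3; result 3 (same value as before).
  E10: runs — D12 4->3; H6 1->0; result 0.
  F7: runs — H6 1->0; result 0.
  D2: runs — D9 4->3; F7 -1->0; result 0.
  E6: runs — D2 -1->0; result 0.
  H12: runs — E6 -3->0; E6 -3->0; result 0.
  C1: runs — E10 1->0; H12 -6->0; result 0.

New value of C1: 0.
Formula cells that run: A1, C1, C2, D2, D9, D12, E5, E6, E10, F7, H12 — 11 in total.
Values that change: C1, D2, D9, D12, E6, E10, F7, H6, H12.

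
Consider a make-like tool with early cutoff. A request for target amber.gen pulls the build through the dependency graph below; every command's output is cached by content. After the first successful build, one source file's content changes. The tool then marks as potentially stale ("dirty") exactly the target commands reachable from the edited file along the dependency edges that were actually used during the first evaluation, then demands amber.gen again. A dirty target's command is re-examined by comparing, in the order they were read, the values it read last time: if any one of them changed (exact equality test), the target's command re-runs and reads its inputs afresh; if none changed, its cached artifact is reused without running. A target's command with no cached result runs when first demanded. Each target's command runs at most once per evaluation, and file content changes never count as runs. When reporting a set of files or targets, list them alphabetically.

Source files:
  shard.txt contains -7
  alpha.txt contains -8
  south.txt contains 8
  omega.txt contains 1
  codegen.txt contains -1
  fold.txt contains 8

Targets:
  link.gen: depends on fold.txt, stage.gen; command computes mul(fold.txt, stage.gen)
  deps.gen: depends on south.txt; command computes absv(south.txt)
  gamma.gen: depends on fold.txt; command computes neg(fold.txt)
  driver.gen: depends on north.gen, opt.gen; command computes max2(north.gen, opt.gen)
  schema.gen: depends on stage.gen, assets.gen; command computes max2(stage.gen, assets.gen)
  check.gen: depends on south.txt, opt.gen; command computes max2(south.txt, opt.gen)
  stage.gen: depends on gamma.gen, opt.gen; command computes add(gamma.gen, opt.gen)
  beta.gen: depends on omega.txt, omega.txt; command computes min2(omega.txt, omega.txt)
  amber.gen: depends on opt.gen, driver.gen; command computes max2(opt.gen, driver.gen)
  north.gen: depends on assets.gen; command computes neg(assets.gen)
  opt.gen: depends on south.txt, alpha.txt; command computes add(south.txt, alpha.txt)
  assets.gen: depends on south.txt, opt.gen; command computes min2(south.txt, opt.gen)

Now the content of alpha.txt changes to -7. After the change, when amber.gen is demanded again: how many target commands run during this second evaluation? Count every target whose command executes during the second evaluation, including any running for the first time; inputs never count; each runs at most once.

First demand of the output computes:
  opt.gen = add(8, -8) = 0
  assets.gen = min2(8, 0) = 0
  north.gen = neg(0) = 0
  driver.gen = max2(0, 0) = 0
  amber.gen = max2(0, 0) = 0

After the edit, cleaning proceeds:
  opt.gen: a read changed (alpha.txt -8->-7) — executes, giving 1.
  assets.gen: a read changed (opt.gen 0->1) — executes, giving 1.
  north.gen: a read changed (assets.gen 0->1) — executes, giving -1.
  driver.gen: a read changed (north.gen 0->-1; opt.gen 0->1) — executes, giving 1.
  amber.gen: a read changed (opt.gen 0->1; driver.gen 0->1) — executes, giving 1.

5 target commands run: amber.gen, assets.gen, driver.gen, north.gen, opt.gen.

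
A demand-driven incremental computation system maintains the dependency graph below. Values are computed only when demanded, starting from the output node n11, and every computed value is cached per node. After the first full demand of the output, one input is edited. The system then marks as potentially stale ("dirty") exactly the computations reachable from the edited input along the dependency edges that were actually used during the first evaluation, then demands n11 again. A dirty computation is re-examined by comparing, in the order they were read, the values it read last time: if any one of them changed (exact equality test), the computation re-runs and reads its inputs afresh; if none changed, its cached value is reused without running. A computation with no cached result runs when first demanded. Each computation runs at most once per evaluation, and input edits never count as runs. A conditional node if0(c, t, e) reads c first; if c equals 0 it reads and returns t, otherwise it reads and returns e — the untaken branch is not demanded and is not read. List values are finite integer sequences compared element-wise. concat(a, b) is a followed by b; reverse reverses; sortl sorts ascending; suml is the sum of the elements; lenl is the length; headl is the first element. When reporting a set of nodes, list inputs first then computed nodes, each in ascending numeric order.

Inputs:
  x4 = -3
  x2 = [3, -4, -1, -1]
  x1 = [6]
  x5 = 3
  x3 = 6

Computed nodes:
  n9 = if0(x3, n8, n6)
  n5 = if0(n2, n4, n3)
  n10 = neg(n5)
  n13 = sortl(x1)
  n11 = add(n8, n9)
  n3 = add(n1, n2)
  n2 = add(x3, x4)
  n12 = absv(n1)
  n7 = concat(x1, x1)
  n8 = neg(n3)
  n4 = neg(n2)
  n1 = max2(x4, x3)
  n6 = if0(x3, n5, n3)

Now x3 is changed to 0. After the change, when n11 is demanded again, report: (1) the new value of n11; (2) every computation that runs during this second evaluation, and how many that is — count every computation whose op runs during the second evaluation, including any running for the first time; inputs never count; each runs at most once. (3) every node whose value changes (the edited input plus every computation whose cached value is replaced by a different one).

New value of n11: 6.
Computations that run: n1, n2, n3, n8, n9, n11 — 6 in total.
Values that change: x3, n1, n2, n3, n8, n9, n11.
Key observation: a condition flipped, so demand moved to the other branch — n6 is never re-examined.

First evaluation (everything demanded from the output):
  n1 = max2(-3, 6) = 6
  n2 = add(6, -3) = 3
  n3 = add(6, 3) = 9
  n6 = if0(x3=6 -> else branch n3) = 9
  n8 = neg(9) = -9
  n9 = if0(x3=6 -> else branch n6) = 9
  n11 = add(-9, 9) = 0

Propagation after the edit:
  n1: runs — x3 6->0; result 0.
  n2: runs — x3 6->0; result -3.
  n3: runs — n1 6->0; n2 3->-3; result -3.
  n6: marked dirty but never re-examined — demand shifted away from it.
  n8: runs — n3 9->-3; result 3.
  n9: runs — x3 6->0; result 3.
  n11: runs — n8 -9->3; n9 9->3; result 6.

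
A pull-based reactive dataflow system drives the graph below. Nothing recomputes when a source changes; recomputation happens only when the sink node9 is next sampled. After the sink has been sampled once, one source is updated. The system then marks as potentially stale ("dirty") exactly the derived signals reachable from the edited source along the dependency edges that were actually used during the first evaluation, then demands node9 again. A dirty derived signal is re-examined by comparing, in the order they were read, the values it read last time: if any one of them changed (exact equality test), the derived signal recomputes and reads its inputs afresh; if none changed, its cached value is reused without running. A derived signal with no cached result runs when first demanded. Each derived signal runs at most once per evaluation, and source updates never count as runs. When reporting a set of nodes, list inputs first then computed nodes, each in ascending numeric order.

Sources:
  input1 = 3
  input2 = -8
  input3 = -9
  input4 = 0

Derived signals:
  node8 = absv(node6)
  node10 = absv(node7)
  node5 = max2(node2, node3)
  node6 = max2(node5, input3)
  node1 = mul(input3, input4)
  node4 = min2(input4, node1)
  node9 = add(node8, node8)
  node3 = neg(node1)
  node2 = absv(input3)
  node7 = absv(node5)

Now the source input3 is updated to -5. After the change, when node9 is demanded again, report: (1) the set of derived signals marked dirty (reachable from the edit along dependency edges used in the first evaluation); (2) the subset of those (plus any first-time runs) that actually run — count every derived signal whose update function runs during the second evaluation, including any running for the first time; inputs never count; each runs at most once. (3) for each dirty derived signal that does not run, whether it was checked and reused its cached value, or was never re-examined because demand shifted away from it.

First evaluation (everything demanded from the output):
  node1 = mul(-9, 0) = 0
  node2 = absv(-9) = 9
  node3 = neg(0) = 0
  node5 = max2(9, 0) = 9
  node6 = max2(9, -9) = 9
  node8 = absv(9) = 9
  node9 = add(9, 9) = 18

Propagation after the edit:
  node1: runs — input3 -9->-5; result 0 (same value as before).
  node2: runs — input3 -9->-5; result 5.
  node3: checked — values it read are unchanged (node1 unchanged); reused cached 0 without running.
  node5: runs — node2 9->5; result 5.
  node6: runs — node5 9->5; input3 -9->-5; result 5.
  node8: runs — node6 9->5; result 5.
  node9: runs — node8 9->5; node8 9->5; result 10.

Key observation: the cutoff stops propagation at node3 — its inputs' values are unchanged, so it reuses its cache.

Marked dirty: node1, node2, node3, node5, node6, node8, node9.
Derived signals that run: node1, node2, node5, node6, node8, node9 — 6 in total.
Checked but reused from cache: node3.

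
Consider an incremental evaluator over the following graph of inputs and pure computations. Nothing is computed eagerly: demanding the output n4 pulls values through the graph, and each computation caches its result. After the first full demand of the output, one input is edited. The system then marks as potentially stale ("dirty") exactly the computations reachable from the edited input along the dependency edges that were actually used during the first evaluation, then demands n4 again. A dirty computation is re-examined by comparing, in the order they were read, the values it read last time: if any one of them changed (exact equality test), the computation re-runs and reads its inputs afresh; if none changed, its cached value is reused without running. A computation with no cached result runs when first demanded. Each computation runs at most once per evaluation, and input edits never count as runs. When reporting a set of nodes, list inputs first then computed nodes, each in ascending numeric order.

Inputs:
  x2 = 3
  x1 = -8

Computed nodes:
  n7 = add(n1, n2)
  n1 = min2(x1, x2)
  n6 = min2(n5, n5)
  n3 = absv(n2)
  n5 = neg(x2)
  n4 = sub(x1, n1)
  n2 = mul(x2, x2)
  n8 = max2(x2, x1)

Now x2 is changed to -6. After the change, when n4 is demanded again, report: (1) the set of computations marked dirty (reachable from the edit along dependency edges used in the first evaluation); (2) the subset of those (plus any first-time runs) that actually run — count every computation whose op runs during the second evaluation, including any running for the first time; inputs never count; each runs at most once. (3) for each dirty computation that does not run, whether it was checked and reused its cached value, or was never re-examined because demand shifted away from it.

Initial pass — values computed on the first demand:
  n1 = min2(-8, 3) = -8
  n4 = sub(-8, -8) = 0

Second demand — change propagation:
  n1: re-runs because x2 3->-6; new result -8 (unchanged).
  n4: re-examined; everything it read last time is the same (x1 unchanged, n1 unchanged) — cache 0 kept, no run.

The important point: n1 recomputes to an identical value, and the output ends up unchanged.

Dirty set: n1, n4.
Run set: n1 (1 run).
Re-examined without running (cache reused): n4.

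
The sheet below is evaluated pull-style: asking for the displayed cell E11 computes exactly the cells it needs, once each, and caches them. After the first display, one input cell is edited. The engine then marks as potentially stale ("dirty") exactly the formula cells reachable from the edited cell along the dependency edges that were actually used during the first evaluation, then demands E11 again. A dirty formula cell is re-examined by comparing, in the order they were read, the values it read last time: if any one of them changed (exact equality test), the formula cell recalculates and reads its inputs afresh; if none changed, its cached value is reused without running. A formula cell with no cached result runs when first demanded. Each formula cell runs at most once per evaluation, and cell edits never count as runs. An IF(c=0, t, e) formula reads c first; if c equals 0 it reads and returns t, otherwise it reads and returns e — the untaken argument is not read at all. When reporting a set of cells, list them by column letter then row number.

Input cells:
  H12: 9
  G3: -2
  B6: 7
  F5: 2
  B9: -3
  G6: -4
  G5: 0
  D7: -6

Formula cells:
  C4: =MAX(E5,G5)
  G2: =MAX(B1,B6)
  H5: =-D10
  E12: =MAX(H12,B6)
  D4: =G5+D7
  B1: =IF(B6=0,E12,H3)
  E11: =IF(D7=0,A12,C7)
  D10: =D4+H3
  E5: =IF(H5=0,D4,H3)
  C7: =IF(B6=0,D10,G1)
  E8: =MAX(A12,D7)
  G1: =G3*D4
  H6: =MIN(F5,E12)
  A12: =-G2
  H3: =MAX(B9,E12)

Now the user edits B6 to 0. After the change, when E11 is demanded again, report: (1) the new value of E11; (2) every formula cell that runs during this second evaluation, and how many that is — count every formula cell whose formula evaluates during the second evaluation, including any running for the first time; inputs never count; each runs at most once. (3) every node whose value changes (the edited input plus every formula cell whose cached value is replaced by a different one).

Demanding E11 again yields 3.
5 formula cells run: C7, D10, E11, E12, H3.
The nodes whose values change: B6, C7, E11.
Note the branch switch — D10, E12, H3 had no cache and run now for the first time.

First demand of the output computes:
  D4 = 0 + -6 = -6
  G1 = -2 * -6 = 12
  C7 = IF(B6=0: B6=7 -> else branch G1) = 12
  E11 = IF(D7=0: D7=-6 -> else branch C7) = 12

After the edit, cleaning proceeds:
  E12: had never run; runs now, result 9.
  H3: had never run; runs now, result 9.
  D10: had never run; runs now, result 3.
  C7: a read changed (B6 7->0) — executes, giving 3.
  E11: a read changed (C7 12->3) — executes, giving 3.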